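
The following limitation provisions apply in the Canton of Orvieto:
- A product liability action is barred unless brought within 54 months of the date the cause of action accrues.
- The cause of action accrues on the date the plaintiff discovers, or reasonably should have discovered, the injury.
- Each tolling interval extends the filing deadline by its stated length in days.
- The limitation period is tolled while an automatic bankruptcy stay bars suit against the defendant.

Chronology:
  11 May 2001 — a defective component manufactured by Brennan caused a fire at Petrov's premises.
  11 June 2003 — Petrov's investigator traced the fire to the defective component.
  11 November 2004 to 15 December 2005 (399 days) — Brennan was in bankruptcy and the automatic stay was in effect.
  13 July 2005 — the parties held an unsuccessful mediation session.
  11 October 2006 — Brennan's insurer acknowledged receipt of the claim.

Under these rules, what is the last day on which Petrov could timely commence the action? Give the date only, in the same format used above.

13 January 2009

Accrual is tied to discovery, so the period began on 11 June 2003 rather than on 11 May 2001 when the act occurred.
The untolled deadline — 54 months after 11 June 2003 — is 11 December 2007.
The automatic bankruptcy stay from 11 November 2004 to 15 December 2005 tolled the period for 399 days, extending the deadline to 13 January 2009.
None of the other events listed affects the running of the period under the stated rules.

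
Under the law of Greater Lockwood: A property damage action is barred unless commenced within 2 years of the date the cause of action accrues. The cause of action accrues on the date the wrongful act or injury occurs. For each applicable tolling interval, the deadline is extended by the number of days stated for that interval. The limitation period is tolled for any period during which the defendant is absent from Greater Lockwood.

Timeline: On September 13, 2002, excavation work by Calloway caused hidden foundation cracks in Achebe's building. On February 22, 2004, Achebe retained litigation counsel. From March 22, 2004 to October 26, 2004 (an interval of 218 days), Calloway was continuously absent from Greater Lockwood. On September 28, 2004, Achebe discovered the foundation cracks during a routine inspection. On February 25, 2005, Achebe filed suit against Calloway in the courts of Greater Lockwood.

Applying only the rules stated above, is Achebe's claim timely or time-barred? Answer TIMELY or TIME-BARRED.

The claim accrued on September 13, 2002, when the wrongful act occurred; under the stated occurrence rule the September 28, 2004 discovery does not delay accrual.
Adding the 2 years base period to September 13, 2002 gives a deadline of September 13, 2004, before any tolling.
The defendant's absence from the jurisdiction from March 22, 2004 to October 26, 2004 tolled the period for 218 days, extending the deadline to April 19, 2005.
None of the other events listed affects the running of the period under the stated rules.
Achebe filed on February 25, 2005, before the April 19, 2005 deadline, so the action is timely.

TIMELY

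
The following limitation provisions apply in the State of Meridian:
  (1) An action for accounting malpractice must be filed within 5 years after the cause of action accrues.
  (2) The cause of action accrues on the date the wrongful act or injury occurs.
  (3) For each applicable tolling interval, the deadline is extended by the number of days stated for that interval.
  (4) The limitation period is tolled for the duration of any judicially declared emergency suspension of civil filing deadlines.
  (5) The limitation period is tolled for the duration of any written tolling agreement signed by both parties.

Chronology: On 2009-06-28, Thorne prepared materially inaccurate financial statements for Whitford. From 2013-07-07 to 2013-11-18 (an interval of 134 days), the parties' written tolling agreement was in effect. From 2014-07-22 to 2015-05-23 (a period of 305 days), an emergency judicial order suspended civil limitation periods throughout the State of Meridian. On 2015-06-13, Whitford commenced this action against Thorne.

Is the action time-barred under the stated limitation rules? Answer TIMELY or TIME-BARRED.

The cause of action accrued on 2009-06-28, the date of the act.
The untolled deadline — 5 years after 2009-06-28 — is 2014-06-28.
Because the written tolling agreement ran from 2013-07-07 to 2013-11-18, the deadline is extended by 134 days to 2014-11-09.
The period was tolled for 305 days by the emergency suspension of filing deadlines (2014-07-22 to 2015-05-23), pushing the deadline to 2015-09-10.
Filing on 2015-06-13 beat the 2015-09-10 deadline — the action is timely.

TIMELY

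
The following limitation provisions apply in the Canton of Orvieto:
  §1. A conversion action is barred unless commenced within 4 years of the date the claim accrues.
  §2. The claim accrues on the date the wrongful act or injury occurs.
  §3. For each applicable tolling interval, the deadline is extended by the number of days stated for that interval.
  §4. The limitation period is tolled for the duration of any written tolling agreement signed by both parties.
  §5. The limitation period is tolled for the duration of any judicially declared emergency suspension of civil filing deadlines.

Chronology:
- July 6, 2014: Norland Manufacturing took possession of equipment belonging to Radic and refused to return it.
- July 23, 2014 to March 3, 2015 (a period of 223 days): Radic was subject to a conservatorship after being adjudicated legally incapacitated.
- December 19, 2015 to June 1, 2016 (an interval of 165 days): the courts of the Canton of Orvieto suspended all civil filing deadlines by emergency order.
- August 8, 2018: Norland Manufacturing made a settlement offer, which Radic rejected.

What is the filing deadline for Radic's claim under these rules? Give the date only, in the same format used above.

The claim accrued on July 6, 2014, when the wrongful act occurred.
4 years from July 6, 2014 is July 6, 2018.
The period was tolled for 165 days by the emergency suspension of filing deadlines (December 19, 2015 to June 1, 2016), pushing the deadline to December 18, 2018.
Although the plaintiff's incapacity ran from July 23, 2014 to March 3, 2015, the stated rules do not make that a tolling event, so it is disregarded.
Nothing else in the chronology tolls or restarts the period.

December 18, 2018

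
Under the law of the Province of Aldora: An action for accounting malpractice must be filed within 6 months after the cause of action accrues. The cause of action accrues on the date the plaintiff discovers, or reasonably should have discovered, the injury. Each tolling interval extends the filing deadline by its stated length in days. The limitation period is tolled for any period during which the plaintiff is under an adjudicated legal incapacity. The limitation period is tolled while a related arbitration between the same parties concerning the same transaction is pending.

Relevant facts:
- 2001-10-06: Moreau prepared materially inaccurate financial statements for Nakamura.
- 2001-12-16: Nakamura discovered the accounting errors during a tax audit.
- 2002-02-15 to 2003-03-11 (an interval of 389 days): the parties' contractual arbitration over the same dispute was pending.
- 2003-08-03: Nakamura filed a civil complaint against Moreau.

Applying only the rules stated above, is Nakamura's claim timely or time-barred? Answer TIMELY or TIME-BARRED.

The claim did not accrue until Nakamura discovered the injury on 2001-12-16; the 2001-10-06 act date does not start the clock under the stated rule.
Adding the 6 months base period to 2001-12-16 gives a deadline of 2002-06-16, before any tolling.
The pending related arbitration from 2002-02-15 to 2003-03-11 tolled the period for 389 days, extending the deadline to 2003-07-10.
The 2003-08-03 filing falls after the 2003-07-10 deadline; the claim is time-barred.

TIME-BARRED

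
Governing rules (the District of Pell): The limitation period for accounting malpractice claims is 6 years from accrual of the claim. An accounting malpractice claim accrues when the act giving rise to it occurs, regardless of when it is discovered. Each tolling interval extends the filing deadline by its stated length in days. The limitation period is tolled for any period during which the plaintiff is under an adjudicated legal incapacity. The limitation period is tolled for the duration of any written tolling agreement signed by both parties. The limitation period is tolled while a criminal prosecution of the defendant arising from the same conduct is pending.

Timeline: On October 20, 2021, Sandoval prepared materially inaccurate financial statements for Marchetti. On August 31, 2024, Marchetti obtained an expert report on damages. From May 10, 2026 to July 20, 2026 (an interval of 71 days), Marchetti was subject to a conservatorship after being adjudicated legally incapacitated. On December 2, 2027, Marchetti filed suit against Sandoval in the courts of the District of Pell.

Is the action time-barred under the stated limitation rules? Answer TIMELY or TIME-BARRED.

The limitation period began to run on October 20, 2021.
The untolled deadline — 6 years after October 20, 2021 — is October 20, 2027.
The period was tolled for 71 days by the plaintiff's legal incapacity (May 10, 2026 to July 20, 2026), pushing the deadline to December 30, 2027.
None of the other events listed affects the running of the period under the stated rules.
Marchetti filed on December 2, 2027, before the December 30, 2027 deadline, so the action is timely.

TIMELY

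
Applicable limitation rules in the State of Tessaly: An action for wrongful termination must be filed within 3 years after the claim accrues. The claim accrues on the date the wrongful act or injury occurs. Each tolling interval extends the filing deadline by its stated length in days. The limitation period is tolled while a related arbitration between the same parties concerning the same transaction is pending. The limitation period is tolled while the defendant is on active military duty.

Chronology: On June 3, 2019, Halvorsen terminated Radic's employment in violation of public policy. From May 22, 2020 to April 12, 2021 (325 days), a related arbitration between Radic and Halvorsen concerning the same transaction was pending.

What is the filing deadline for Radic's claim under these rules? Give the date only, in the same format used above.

The claim accrued on June 3, 2019, when the wrongful act occurred.
3 years from June 3, 2019 is June 3, 2022.
The period was tolled for 325 days by the pending related arbitration (May 22, 2020 to April 12, 2021), pushing the deadline to April 24, 2023.

April 24, 2023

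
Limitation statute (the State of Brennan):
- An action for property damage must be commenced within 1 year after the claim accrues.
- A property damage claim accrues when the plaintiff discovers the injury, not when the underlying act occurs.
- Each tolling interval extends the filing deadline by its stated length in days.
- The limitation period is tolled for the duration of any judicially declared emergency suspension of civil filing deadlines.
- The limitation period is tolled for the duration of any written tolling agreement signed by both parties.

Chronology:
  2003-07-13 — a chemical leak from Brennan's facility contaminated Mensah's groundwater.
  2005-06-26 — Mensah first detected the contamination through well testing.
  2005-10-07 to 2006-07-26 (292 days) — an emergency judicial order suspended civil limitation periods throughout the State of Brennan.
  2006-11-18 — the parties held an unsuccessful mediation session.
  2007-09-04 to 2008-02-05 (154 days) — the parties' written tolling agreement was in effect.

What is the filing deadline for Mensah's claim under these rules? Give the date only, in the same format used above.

2007-04-14

The claim did not accrue until Mensah discovered the injury on 2005-06-26; the 2003-07-13 act date does not start the clock under the stated rule.
The untolled deadline — 1 year after 2005-06-26 — is 2006-06-26.
Because the emergency suspension of filing deadlines ran from 2005-10-07 to 2006-07-26, the deadline is extended by 292 days to 2007-04-14.
By the time the written tolling agreement began on 2007-09-04, the limitation period had already expired on 2007-04-14; that interval cannot revive it.
The other events in the timeline have no effect on the limitation period under the stated rules.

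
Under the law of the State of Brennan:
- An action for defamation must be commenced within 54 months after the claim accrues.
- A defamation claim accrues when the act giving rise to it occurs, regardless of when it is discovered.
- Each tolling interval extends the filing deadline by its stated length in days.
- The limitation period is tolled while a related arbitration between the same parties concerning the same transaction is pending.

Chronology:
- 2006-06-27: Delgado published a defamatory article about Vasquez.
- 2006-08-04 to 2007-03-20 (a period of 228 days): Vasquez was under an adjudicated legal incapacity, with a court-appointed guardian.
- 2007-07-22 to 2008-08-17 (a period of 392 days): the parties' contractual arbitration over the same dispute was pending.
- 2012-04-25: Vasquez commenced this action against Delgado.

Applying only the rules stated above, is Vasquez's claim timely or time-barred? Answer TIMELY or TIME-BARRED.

TIME-BARRED

The claim accrued on 2006-06-27, when the wrongful act occurred.
54 months from 2006-06-27 is 2010-12-27.
The pending related arbitration from 2007-07-22 to 2008-08-17 tolled the period for 392 days, extending the deadline to 2012-01-23.
No stated provision tolls the period for the plaintiff's incapacity, so the interval from 2006-08-04 to 2007-03-20 has no effect on the deadline.
Vasquez filed on 2012-04-25, after the 2012-01-23 deadline, so the action is time-barred.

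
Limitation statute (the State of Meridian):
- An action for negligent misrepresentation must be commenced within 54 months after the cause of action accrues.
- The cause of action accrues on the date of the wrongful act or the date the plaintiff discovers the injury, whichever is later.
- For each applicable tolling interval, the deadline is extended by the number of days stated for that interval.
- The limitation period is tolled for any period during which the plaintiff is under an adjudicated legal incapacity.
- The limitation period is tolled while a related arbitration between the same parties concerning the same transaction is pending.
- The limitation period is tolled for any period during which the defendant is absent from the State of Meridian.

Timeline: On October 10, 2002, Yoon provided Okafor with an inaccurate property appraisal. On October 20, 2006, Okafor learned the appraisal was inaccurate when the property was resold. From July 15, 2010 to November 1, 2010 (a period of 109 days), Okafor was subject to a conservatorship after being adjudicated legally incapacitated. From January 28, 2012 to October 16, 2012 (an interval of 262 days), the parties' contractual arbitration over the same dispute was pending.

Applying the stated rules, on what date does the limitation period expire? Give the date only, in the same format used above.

August 7, 2011

Taking the later of the act (October 10, 2002) and discovery (October 20, 2006), the claim accrued on October 20, 2006.
54 months from October 20, 2006 is April 20, 2011.
Because the plaintiff's legal incapacity ran from July 15, 2010 to November 1, 2010, the deadline is extended by 109 days to August 7, 2011.
By the time the pending related arbitration began on January 28, 2012, the limitation period had already expired on August 7, 2011; that interval cannot revive it.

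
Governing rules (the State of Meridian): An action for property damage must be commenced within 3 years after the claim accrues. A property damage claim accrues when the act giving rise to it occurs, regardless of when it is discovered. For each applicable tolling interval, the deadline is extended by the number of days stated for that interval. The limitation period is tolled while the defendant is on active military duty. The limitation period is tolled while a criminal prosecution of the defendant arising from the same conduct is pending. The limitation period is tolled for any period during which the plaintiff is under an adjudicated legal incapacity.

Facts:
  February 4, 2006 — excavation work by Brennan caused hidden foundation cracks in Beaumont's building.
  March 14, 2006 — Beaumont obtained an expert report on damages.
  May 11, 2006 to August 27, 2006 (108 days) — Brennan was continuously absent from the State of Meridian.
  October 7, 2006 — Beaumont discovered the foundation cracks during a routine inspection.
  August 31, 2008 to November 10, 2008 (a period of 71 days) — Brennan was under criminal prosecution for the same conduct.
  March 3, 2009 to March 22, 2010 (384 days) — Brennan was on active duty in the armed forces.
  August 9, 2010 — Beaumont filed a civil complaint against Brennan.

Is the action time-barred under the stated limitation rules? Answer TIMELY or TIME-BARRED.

TIME-BARRED

Accrual is governed by the date of the act, so the period began to run on February 4, 2006; the later discovery on October 7, 2006 is irrelevant under the stated rule.
3 years from February 4, 2006 is February 4, 2009.
Because the pending criminal prosecution ran from August 31, 2008 to November 10, 2008, the deadline is extended by 71 days to April 16, 2009.
The period was tolled for 384 days by the defendant's active military service (March 3, 2009 to March 22, 2010), pushing the deadline to May 5, 2010.
No stated provision tolls the period for the defendant's absence, so the interval from May 11, 2006 to August 27, 2006 has no effect on the deadline.
The other events in the timeline have no effect on the limitation period under the stated rules.
The August 9, 2010 filing falls after the May 5, 2010 deadline; the claim is time-barred.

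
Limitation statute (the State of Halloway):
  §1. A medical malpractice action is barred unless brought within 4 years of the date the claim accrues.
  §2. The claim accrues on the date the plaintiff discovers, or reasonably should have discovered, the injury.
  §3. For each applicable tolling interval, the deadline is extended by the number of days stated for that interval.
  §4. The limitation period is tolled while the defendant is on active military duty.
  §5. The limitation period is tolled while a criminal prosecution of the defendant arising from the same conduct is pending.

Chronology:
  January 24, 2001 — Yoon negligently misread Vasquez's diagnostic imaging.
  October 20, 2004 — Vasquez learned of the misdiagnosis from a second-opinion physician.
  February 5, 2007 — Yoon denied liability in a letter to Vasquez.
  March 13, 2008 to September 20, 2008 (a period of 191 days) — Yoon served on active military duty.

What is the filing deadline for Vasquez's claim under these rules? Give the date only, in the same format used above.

April 29, 2009

Accrual is tied to discovery, so the period began on October 20, 2004 rather than on January 24, 2001 when the act occurred.
4 years from October 20, 2004 is October 20, 2008.
Because the defendant's active military service ran from March 13, 2008 to September 20, 2008, the deadline is extended by 191 days to April 29, 2009.
Nothing else in the chronology tolls or restarts the period.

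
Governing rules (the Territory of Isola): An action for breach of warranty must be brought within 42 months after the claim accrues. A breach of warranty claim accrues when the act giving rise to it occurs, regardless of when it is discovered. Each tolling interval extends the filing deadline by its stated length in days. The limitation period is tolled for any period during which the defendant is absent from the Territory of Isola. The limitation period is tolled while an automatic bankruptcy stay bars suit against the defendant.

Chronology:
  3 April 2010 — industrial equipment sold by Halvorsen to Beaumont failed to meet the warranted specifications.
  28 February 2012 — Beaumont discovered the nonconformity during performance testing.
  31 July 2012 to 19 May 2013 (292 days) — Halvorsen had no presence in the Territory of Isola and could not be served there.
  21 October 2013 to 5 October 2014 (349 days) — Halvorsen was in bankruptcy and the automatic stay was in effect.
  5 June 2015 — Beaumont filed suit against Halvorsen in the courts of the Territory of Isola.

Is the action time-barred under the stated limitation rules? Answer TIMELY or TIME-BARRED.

TIMELY

Accrual is governed by the date of the act, so the period began to run on 3 April 2010; the later discovery on 28 February 2012 is irrelevant under the stated rule.
42 months from 3 April 2010 is 3 October 2013.
Because the defendant's absence from the jurisdiction ran from 31 July 2012 to 19 May 2013, the deadline is extended by 292 days to 22 July 2014.
The period was tolled for 349 days by the automatic bankruptcy stay (21 October 2013 to 5 October 2014), pushing the deadline to 6 July 2015.
Filing on 5 June 2015 beat the 6 July 2015 deadline — the action is timely.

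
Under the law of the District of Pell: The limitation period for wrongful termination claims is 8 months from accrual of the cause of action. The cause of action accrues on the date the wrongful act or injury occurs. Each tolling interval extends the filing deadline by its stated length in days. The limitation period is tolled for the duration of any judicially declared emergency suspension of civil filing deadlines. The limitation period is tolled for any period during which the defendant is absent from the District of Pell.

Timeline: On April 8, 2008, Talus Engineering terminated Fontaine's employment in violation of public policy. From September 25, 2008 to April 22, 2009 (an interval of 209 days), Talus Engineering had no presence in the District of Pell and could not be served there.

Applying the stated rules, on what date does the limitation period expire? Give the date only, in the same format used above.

The cause of action accrued on April 8, 2008, the date of the act.
8 months from April 8, 2008 is December 8, 2008.
Because the defendant's absence from the jurisdiction ran from September 25, 2008 to April 22, 2009, the deadline is extended by 209 days to July 5, 2009.

July 5, 2009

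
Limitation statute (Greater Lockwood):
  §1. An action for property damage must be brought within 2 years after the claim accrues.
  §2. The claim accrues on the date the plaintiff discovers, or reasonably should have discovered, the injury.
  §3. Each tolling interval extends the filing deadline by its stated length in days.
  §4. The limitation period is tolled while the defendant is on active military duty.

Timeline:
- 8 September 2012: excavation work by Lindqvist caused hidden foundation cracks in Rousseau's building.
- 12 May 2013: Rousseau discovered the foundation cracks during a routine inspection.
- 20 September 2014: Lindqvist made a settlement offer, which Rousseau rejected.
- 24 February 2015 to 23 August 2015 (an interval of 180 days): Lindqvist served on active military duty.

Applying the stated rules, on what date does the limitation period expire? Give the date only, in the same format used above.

8 November 2015

Under the discovery rule, the claim accrued on 12 May 2013, when Rousseau discovered the injury — not on the 8 September 2012 date of the underlying act.
Adding the 2 years base period to 12 May 2013 gives a deadline of 12 May 2015, before any tolling.
The period was tolled for 180 days by the defendant's active military service (24 February 2015 to 23 August 2015), pushing the deadline to 8 November 2015.
None of the other events listed affects the running of the period under the stated rules.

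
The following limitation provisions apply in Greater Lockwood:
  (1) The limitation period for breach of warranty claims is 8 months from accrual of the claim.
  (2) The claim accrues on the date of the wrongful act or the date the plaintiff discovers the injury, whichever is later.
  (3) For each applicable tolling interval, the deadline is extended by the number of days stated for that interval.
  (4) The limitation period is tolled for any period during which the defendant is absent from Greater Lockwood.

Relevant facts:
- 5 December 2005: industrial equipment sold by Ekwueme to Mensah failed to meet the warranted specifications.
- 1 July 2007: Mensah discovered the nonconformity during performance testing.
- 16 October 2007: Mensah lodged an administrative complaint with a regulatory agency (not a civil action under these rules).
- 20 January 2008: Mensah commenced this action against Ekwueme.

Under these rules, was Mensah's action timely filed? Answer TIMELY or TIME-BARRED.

TIMELY

Because discovery on 1 July 2007 post-dates the 5 December 2005 act, accrual under the later-of rule falls on 1 July 2007.
8 months from 1 July 2007 is 1 March 2008.
The other events in the timeline have no effect on the limitation period under the stated rules.
Filing on 20 January 2008 beat the 1 March 2008 deadline — the action is timely.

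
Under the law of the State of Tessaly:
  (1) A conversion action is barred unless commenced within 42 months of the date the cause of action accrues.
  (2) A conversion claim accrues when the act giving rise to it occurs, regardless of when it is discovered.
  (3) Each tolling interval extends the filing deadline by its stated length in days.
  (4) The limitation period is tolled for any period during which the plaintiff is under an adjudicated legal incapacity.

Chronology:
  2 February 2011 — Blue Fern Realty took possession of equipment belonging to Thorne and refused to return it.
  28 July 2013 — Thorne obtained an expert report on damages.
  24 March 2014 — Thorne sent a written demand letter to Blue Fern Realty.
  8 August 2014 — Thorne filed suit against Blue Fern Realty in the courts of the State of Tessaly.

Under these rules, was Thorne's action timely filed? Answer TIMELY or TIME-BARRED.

The limitation period began to run on 2 February 2011.
Adding the 42 months base period to 2 February 2011 gives a deadline of 2 August 2014, before any tolling.
The other events in the timeline have no effect on the limitation period under the stated rules.
The 8 August 2014 filing falls after the 2 August 2014 deadline; the claim is time-barred.

TIME-BARRED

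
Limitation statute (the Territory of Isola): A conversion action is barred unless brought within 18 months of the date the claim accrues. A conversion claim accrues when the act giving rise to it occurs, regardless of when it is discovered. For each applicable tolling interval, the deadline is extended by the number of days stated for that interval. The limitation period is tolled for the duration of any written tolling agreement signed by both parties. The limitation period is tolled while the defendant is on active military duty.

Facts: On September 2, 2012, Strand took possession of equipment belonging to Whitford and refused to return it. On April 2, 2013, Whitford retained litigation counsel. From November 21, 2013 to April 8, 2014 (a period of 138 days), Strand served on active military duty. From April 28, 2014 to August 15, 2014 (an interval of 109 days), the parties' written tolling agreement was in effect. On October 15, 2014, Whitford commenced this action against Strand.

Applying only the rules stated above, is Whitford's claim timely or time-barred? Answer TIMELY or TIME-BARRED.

The limitation period began to run on September 2, 2012.
Adding the 18 months base period to September 2, 2012 gives a deadline of March 2, 2014, before any tolling.
The period was tolled for 138 days by the defendant's active military service (November 21, 2013 to April 8, 2014), pushing the deadline to July 18, 2014.
Because the written tolling agreement ran from April 28, 2014 to August 15, 2014, the deadline is extended by 109 days to November 4, 2014.
The other events in the timeline have no effect on the limitation period under the stated rules.
The October 15, 2014 filing precedes the November 4, 2014 deadline; the claim is timely.

TIMELY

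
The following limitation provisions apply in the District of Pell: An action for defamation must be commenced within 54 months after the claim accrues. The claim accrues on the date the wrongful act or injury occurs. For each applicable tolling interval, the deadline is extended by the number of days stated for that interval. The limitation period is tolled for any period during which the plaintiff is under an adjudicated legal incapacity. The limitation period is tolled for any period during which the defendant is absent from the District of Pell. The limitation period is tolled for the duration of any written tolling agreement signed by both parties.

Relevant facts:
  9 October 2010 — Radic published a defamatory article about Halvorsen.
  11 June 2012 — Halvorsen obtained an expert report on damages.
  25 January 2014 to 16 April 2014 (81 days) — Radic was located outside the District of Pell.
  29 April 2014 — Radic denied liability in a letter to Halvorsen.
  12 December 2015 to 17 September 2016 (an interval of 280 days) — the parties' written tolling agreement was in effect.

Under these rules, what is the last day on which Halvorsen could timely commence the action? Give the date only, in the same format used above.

29 June 2015

The limitation period began to run on 9 October 2010.
The untolled deadline — 54 months after 9 October 2010 — is 9 April 2015.
The period was tolled for 81 days by the defendant's absence from the jurisdiction (25 January 2014 to 16 April 2014), pushing the deadline to 29 June 2015.
By the time the written tolling agreement began on 12 December 2015, the limitation period had already expired on 29 June 2015; that interval cannot revive it.
Nothing else in the chronology tolls or restarts the period.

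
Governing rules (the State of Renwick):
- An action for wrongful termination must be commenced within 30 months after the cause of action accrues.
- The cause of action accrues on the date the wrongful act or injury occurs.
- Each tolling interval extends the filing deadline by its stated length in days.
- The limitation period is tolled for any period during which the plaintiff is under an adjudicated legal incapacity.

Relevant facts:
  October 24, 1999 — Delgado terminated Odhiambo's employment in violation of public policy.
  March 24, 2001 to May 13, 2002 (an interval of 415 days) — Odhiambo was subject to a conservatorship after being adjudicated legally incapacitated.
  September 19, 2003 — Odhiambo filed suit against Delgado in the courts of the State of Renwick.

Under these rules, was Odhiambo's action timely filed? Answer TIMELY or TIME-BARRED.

The cause of action accrued on October 24, 1999, the date of the act.
Adding the 30 months base period to October 24, 1999 gives a deadline of April 24, 2002, before any tolling.
The period was tolled for 415 days by the plaintiff's legal incapacity (March 24, 2001 to May 13, 2002), pushing the deadline to June 13, 2003.
Filing on September 19, 2003 missed the June 13, 2003 deadline — the action is time-barred.

TIME-BARRED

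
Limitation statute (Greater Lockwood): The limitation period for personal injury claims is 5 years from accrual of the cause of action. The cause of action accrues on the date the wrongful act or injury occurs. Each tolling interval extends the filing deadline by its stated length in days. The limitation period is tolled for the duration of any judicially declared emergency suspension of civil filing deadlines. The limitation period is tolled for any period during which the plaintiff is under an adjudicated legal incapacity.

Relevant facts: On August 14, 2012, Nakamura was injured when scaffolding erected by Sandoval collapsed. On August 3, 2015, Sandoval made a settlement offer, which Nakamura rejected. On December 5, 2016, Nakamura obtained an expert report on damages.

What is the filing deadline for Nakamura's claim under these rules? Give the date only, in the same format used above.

The limitation period began to run on August 14, 2012.
Adding the 5 years base period to August 14, 2012 gives a deadline of August 14, 2017, before any tolling.
Nothing else in the chronology tolls or restarts the period.

August 14, 2017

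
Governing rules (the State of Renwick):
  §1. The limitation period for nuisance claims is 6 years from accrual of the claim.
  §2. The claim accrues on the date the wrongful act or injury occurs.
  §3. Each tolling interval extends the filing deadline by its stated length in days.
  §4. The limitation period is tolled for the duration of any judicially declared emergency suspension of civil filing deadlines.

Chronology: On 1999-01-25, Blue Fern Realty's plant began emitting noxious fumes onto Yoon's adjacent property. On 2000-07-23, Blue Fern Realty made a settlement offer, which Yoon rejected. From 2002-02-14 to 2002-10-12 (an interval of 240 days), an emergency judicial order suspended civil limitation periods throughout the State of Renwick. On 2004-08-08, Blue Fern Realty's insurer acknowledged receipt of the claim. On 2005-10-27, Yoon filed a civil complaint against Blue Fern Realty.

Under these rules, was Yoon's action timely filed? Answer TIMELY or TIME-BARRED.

TIME-BARRED

The claim accrued on 1999-01-25, when the wrongful act occurred.
Adding the 6 years base period to 1999-01-25 gives a deadline of 2005-01-25, before any tolling.
Because the emergency suspension of filing deadlines ran from 2002-02-14 to 2002-10-12, the deadline is extended by 240 days to 2005-09-22.
The other events in the timeline have no effect on the limitation period under the stated rules.
Yoon filed on 2005-10-27, after the 2005-09-22 deadline, so the action is time-barred.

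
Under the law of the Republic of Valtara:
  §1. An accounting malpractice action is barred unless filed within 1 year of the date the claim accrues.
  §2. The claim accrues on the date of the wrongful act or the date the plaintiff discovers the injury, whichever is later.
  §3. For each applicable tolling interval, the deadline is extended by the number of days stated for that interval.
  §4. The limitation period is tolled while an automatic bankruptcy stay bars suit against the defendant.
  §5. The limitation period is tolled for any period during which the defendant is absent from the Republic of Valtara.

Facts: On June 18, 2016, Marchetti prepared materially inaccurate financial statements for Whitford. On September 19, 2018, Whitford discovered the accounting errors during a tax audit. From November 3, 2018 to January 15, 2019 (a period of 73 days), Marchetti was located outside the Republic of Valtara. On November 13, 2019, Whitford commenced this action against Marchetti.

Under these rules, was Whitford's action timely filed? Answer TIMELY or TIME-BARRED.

The claim accrued on September 19, 2018 — the later of the June 18, 2016 act and the September 19, 2018 discovery.
1 year from September 19, 2018 is September 19, 2019.
The defendant's absence from the jurisdiction from November 3, 2018 to January 15, 2019 tolled the period for 73 days, extending the deadline to December 1, 2019.
The November 13, 2019 filing precedes the December 1, 2019 deadline; the claim is timely.

TIMELY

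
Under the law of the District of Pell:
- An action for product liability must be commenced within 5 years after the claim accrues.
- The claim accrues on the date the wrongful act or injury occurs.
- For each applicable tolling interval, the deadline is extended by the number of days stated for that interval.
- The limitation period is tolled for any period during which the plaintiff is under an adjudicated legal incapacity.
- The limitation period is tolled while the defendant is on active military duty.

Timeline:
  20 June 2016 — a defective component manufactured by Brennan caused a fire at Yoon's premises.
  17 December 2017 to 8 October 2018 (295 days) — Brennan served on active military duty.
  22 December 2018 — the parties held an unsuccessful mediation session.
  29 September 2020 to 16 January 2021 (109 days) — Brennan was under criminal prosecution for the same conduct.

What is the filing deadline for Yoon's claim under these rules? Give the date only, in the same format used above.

The claim accrued on 20 June 2016, when the wrongful act occurred.
The untolled deadline — 5 years after 20 June 2016 — is 20 June 2021.
The period was tolled for 295 days by the defendant's active military service (17 December 2017 to 8 October 2018), pushing the deadline to 11 April 2022.
No stated provision tolls the period for a criminal prosecution, so the interval from 29 September 2020 to 16 January 2021 has no effect on the deadline.
The other events in the timeline have no effect on the limitation period under the stated rules.

11 April 2022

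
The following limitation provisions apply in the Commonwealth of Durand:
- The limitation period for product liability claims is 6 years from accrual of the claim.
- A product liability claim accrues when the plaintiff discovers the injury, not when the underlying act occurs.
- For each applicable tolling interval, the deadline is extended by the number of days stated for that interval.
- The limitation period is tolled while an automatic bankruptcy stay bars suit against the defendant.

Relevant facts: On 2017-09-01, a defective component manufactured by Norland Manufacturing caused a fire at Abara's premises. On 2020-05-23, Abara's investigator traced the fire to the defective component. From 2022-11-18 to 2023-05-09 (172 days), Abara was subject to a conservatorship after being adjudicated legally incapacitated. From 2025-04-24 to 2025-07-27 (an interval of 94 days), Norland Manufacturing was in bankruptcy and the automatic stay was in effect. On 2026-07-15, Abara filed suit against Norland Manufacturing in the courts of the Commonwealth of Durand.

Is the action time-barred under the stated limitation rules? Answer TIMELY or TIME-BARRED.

Accrual is tied to discovery, so the period began on 2020-05-23 rather than on 2017-09-01 when the act occurred.
Adding the 6 years base period to 2020-05-23 gives a deadline of 2026-05-23, before any tolling.
The automatic bankruptcy stay from 2025-04-24 to 2025-07-27 tolled the period for 94 days, extending the deadline to 2026-08-25.
Although the plaintiff's incapacity ran from 2022-11-18 to 2023-05-09, the stated rules do not make that a tolling event, so it is disregarded.
Abara filed on 2026-07-15, before the 2026-08-25 deadline, so the action is timely.

TIMELY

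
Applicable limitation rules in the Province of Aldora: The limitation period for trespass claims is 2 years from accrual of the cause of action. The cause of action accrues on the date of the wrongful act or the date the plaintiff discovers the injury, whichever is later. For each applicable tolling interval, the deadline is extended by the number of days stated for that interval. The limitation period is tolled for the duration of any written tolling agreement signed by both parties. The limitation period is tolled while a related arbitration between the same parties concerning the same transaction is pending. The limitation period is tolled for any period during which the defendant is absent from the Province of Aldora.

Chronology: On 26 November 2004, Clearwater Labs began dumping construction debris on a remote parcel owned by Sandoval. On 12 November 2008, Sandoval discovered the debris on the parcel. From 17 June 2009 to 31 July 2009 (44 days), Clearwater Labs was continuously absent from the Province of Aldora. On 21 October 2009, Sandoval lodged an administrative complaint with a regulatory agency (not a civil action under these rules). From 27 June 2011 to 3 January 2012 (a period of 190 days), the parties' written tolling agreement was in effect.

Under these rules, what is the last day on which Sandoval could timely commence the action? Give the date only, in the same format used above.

Because discovery on 12 November 2008 post-dates the 26 November 2004 act, accrual under the later-of rule falls on 12 November 2008.
2 years from 12 November 2008 is 12 November 2010.
The period was tolled for 44 days by the defendant's absence from the jurisdiction (17 June 2009 to 31 July 2009), pushing the deadline to 26 December 2010.
By the time the written tolling agreement began on 27 June 2011, the limitation period had already expired on 26 December 2010; that interval cannot revive it.
The other events in the timeline have no effect on the limitation period under the stated rules.

26 December 2010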